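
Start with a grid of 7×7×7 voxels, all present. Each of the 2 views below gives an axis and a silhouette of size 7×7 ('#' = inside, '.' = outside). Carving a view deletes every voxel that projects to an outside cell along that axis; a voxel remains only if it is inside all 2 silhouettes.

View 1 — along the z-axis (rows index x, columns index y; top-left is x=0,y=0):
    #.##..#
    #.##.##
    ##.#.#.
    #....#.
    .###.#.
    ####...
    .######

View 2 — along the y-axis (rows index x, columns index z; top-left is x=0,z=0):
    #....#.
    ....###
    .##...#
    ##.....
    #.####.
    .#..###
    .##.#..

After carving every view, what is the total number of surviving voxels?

start: 7×7×7 = 343 voxels
after view 1 [z-axis, 29 of 49 cells solid] → remaining = 203
after view 2 [y-axis, 22 of 49 cells solid] → remaining = 93

93 voxels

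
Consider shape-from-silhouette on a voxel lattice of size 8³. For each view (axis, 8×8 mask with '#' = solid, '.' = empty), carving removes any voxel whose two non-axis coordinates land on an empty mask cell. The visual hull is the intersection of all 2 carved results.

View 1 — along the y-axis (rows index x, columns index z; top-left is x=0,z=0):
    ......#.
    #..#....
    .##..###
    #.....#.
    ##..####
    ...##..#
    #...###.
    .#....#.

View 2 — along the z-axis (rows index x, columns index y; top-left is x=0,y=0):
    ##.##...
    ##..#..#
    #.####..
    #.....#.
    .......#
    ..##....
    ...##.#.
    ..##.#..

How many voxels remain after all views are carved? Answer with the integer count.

before carving: 512 voxels (8×8×8)
[1] y-view keeps 25 columns → grid now 200
[2] z-view keeps 24 columns → grid now 71

voxel count = 71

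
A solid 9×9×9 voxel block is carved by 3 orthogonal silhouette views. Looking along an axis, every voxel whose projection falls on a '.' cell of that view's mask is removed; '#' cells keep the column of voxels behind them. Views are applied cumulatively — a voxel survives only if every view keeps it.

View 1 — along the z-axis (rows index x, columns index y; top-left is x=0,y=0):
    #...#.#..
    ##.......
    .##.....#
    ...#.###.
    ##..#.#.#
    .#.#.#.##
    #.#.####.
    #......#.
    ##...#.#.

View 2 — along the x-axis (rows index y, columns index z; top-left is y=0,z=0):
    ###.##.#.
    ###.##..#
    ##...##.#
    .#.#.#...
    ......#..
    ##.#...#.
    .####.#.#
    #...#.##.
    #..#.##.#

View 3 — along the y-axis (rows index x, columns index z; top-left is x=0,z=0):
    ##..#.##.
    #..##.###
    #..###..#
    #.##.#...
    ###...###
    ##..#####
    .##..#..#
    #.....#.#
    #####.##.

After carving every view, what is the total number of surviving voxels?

full grid |V| = 729
  1. axis=2 (XY plane), |mask|=34  ⇒  voxels=306
  2. axis=0 (YZ plane), |mask|=40  ⇒  voxels=160
  3. axis=1 (XZ plane), |mask|=47  ⇒  voxels=96

|visual hull| = 96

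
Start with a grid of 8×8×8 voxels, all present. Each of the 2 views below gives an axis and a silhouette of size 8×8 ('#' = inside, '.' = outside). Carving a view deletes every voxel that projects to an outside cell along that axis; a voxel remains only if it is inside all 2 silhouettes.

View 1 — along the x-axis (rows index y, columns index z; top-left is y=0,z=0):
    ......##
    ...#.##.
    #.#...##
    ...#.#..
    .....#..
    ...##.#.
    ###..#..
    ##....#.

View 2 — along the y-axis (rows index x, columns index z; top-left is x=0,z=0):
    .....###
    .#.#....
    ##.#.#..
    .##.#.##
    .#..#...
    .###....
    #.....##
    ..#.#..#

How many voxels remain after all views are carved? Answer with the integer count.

full grid |V| = 512
  1. axis=0 (YZ plane), |mask|=22  ⇒  voxels=176
  2. axis=1 (XZ plane), |mask|=25  ⇒  voxels=65

|visual hull| = 65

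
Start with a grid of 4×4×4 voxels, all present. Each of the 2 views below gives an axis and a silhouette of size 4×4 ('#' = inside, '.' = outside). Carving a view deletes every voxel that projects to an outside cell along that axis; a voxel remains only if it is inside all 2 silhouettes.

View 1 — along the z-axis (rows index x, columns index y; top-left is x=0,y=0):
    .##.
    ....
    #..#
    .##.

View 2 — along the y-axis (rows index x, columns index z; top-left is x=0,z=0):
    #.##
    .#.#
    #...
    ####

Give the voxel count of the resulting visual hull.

voxel count = 16

full grid |V| = 64
step 1: project along z, AND mask (6/16) → |grid| = 24
step 2: project along y, AND mask (10/16) → |grid| = 16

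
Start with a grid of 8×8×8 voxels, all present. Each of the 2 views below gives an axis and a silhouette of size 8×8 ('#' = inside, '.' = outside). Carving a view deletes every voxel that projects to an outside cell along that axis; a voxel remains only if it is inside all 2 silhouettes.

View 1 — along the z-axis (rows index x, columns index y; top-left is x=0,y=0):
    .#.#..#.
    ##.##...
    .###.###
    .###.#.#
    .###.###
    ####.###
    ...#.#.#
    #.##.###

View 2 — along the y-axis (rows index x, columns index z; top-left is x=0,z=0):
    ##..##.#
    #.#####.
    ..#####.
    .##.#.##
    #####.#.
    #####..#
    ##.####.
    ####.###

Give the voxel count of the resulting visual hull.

initial block: 8^3 = 512
V1 z: intersect with XY mask (40 set) -- 320 left
V2 y: intersect with XZ mask (46 set) -- 232 left

remaining voxels: 232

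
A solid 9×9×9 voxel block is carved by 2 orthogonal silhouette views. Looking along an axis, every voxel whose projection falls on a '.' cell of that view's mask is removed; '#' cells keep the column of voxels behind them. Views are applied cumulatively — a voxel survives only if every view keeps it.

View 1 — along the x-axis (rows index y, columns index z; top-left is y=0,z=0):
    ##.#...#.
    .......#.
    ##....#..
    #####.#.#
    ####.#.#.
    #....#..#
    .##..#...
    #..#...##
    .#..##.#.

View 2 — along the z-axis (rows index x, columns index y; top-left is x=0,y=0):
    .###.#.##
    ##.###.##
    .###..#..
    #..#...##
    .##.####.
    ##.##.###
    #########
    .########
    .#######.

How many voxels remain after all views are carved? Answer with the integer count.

full grid |V| = 729
[1] x-view keeps 35 columns → grid now 315
[2] z-view keeps 58 columns → grid now 226

voxel count = 226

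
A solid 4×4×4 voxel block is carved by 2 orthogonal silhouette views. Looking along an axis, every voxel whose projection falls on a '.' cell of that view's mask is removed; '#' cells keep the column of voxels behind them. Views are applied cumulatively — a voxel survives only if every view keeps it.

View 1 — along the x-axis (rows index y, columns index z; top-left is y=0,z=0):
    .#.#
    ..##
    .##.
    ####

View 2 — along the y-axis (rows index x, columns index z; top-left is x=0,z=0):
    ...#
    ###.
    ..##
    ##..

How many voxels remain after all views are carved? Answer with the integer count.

20 voxels

initial block: 4^3 = 64
  1. axis=0 (YZ plane), |mask|=10  ⇒  voxels=40
  2. axis=1 (XZ plane), |mask|=8  ⇒  voxels=20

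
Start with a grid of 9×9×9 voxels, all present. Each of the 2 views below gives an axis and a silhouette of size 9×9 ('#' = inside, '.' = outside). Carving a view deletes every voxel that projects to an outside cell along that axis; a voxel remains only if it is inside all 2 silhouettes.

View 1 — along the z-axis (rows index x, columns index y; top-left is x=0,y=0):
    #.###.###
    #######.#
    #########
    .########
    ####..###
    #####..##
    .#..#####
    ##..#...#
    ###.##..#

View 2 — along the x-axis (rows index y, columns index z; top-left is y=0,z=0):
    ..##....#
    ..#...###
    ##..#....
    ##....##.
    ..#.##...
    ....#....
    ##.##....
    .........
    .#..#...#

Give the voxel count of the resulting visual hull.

|visual hull| = 178

initial block: 9^3 = 729
carve view 1 (along z, XY-mask fill 62/81): 558 voxels remain
carve view 2 (along x, YZ-mask fill 25/81): 178 voxels remain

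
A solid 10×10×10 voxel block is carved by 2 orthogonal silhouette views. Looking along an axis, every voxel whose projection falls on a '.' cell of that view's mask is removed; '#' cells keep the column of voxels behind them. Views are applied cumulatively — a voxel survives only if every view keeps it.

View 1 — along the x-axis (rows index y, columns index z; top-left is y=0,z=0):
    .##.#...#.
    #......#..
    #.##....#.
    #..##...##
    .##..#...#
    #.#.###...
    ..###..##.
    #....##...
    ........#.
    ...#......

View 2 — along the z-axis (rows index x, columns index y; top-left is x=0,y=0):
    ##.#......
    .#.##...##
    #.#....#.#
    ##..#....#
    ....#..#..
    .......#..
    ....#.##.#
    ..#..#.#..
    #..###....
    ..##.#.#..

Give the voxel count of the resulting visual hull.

117 voxels

before carving: 1000 voxels (10×10×10)
  1. axis=0 (YZ plane), |mask|=34  ⇒  voxels=340
  2. axis=2 (XY plane), |mask|=34  ⇒  voxels=117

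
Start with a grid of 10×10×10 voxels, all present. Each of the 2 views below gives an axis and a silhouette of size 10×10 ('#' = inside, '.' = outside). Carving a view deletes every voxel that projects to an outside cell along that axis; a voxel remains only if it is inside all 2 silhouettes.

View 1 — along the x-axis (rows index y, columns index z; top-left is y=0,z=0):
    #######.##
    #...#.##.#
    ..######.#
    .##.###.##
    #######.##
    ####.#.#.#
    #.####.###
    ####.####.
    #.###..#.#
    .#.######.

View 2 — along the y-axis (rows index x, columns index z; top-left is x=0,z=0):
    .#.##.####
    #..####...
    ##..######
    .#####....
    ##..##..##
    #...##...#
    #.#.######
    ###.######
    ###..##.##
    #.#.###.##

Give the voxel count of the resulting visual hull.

start: 10×10×10 = 1000 voxels
V1 x: intersect with YZ mask (73 set) -- 730 left
V2 y: intersect with XZ mask (66 set) -- 483 left

remaining voxels: 483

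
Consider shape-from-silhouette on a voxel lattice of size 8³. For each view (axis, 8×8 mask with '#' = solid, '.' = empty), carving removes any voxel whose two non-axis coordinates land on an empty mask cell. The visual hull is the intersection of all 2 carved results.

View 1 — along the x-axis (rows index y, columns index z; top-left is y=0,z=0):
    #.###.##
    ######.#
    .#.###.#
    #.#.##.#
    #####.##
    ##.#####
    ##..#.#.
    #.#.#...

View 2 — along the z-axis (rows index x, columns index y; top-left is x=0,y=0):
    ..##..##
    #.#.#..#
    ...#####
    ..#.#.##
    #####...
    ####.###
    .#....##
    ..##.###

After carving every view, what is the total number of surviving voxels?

voxel count = 188

start: 8×8×8 = 512 voxels
V1 x: intersect with YZ mask (44 set) -- 352 left
V2 z: intersect with XY mask (37 set) -- 188 left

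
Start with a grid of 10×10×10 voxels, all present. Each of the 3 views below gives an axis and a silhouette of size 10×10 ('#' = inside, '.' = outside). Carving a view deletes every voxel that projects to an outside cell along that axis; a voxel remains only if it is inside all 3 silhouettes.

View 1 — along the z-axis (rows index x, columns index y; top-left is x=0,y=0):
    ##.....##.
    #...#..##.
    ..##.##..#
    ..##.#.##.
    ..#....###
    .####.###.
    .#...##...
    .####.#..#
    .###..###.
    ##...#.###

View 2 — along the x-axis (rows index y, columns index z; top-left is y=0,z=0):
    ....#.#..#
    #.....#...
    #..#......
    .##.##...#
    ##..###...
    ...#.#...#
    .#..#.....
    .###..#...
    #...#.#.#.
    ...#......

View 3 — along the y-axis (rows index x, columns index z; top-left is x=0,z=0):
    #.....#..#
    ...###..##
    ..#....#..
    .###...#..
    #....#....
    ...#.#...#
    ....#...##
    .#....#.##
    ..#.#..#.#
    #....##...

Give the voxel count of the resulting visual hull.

before carving: 1000 voxels (10×10×10)
carve view 1 (along z, XY-mask fill 50/100): 500 voxels remain
carve view 2 (along x, YZ-mask fill 31/100): 155 voxels remain
carve view 3 (along y, XZ-mask fill 33/100): 50 voxels remain

voxel count = 50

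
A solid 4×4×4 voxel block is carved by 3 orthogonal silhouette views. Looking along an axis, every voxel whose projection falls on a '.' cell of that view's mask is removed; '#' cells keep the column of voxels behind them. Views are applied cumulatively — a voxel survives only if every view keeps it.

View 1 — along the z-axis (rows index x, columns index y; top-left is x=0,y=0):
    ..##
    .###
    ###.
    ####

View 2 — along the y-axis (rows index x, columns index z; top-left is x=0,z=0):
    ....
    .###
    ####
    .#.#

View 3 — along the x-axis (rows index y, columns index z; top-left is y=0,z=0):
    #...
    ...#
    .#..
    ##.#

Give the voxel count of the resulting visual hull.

before carving: 64 voxels (4×4×4)
after view 1 [z-axis, 12 of 16 cells solid] → remaining = 48
after view 2 [y-axis, 9 of 16 cells solid] → remaining = 29
after view 3 [x-axis, 6 of 16 cells solid] → remaining = 11

|visual hull| = 11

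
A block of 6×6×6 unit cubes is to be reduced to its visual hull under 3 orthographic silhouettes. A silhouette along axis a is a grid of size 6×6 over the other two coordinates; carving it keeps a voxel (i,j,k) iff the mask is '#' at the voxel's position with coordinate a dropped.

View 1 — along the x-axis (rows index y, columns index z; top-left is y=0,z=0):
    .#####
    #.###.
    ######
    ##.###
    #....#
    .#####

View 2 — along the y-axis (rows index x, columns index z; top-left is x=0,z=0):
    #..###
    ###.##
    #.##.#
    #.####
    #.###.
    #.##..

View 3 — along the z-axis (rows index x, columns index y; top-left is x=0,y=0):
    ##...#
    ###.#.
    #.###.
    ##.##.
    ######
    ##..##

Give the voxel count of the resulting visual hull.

initial block: 6^3 = 216
  1. axis=0 (YZ plane), |mask|=27  ⇒  voxels=162
  2. axis=1 (XZ plane), |mask|=25  ⇒  voxels=113
  3. axis=2 (XY plane), |mask|=25  ⇒  voxels=75

75 voxels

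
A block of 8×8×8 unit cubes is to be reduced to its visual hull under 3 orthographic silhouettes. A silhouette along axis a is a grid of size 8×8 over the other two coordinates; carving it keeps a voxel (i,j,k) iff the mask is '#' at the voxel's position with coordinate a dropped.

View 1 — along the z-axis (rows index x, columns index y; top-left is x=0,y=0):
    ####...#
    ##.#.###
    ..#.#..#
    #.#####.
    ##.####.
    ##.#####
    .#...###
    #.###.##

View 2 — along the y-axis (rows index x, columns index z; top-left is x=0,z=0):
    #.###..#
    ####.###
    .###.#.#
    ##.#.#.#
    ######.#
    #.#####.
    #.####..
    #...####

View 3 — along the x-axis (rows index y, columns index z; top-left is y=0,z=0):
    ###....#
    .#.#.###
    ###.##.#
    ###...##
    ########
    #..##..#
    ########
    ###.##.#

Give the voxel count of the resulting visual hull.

start: 8×8×8 = 512 voxels
V1 z: intersect with XY mask (43 set) -- 344 left
V2 y: intersect with XZ mask (45 set) -- 246 left
V3 x: intersect with YZ mask (46 set) -- 175 left

voxel count = 175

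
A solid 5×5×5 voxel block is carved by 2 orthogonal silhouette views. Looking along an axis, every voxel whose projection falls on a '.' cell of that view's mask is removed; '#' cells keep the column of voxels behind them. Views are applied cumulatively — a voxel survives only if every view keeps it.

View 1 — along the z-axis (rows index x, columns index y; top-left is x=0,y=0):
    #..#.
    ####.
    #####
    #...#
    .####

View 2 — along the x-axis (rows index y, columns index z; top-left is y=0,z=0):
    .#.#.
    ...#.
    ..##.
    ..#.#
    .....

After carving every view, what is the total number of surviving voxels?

before carving: 125 voxels (5×5×5)
  1. axis=2 (XY plane), |mask|=17  ⇒  voxels=85
  2. axis=0 (YZ plane), |mask|=7  ⇒  voxels=25

remaining voxels: 25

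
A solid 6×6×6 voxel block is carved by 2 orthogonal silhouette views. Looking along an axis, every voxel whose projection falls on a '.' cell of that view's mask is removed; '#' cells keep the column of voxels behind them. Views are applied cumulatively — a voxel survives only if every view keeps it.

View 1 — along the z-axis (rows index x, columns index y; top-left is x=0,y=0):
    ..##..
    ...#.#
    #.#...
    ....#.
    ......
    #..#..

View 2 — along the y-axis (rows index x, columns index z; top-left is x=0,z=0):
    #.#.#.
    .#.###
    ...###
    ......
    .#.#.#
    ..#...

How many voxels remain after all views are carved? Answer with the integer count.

voxel count = 22

full grid |V| = 216
V1 z: intersect with XY mask (9 set) -- 54 left
V2 y: intersect with XZ mask (14 set) -- 22 left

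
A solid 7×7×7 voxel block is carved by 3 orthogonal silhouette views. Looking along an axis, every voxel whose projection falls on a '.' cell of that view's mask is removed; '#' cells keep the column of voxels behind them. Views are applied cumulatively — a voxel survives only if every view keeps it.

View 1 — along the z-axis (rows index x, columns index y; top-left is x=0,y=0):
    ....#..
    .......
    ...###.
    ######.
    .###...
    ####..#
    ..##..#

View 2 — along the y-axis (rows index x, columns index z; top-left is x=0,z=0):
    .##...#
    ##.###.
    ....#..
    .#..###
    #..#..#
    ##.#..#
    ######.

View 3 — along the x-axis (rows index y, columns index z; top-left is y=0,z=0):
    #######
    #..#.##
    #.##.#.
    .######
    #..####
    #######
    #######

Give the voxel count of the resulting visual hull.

60 voxels

before carving: 343 voxels (7×7×7)
carve view 1 (along z, XY-mask fill 21/49): 147 voxels remain
carve view 2 (along y, XZ-mask fill 26/49): 77 voxels remain
carve view 3 (along x, YZ-mask fill 40/49): 60 voxels remain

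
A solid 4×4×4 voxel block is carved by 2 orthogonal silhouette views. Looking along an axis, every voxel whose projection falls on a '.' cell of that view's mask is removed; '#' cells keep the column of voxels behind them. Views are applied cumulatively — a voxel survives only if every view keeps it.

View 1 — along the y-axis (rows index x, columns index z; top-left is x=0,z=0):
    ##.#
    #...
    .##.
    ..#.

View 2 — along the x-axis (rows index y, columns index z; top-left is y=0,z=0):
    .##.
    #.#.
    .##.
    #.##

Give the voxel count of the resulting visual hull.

start: 4×4×4 = 64 voxels
V1 y: intersect with XZ mask (7 set) -- 28 left
V2 x: intersect with YZ mask (9 set) -- 17 left

17 voxels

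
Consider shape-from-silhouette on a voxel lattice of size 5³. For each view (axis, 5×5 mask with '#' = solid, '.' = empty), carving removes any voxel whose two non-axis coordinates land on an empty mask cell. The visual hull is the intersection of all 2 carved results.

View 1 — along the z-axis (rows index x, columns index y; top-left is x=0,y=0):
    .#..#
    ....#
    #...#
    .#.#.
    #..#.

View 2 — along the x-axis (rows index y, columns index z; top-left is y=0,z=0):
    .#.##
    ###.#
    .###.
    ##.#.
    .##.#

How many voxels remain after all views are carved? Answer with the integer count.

full grid |V| = 125
step 1: project along z, AND mask (9/25) → |grid| = 45
step 2: project along x, AND mask (16/25) → |grid| = 29

voxel count = 29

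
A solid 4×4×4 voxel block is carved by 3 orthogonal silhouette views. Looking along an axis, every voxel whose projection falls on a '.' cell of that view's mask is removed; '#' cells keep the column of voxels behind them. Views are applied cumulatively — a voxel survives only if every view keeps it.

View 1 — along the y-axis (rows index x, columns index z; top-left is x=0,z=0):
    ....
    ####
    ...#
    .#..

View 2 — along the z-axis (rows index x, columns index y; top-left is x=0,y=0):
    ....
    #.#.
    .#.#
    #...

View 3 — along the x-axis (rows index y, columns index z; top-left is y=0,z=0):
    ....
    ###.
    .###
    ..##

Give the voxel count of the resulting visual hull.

before carving: 64 voxels (4×4×4)
  1. axis=1 (XZ plane), |mask|=6  ⇒  voxels=24
  2. axis=2 (XY plane), |mask|=5  ⇒  voxels=11
  3. axis=0 (YZ plane), |mask|=8  ⇒  voxels=4

remaining voxels: 4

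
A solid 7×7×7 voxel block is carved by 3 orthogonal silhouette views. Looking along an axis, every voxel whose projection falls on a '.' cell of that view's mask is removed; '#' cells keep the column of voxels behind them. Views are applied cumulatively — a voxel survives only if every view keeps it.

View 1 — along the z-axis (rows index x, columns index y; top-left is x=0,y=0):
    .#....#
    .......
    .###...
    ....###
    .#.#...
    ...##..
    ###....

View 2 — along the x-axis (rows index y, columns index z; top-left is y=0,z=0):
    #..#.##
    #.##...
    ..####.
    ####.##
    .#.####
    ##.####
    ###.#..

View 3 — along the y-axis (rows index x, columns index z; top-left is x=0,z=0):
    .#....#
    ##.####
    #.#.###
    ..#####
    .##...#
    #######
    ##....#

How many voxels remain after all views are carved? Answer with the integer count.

before carving: 343 voxels (7×7×7)
V1 z: intersect with XY mask (15 set) -- 105 left
V2 x: intersect with YZ mask (32 set) -- 66 left
V3 y: intersect with XZ mask (31 set) -- 38 left

voxel count = 38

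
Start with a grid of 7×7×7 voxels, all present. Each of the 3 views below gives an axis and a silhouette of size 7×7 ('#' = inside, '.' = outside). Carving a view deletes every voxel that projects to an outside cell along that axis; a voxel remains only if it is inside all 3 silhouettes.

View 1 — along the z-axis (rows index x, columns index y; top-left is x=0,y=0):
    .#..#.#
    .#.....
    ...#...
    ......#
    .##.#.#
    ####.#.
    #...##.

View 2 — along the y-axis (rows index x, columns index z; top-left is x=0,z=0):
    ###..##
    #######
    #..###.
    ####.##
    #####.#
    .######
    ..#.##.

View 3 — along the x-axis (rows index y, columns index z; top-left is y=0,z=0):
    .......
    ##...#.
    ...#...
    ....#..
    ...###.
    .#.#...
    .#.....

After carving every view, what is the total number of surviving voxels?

voxel count = 24

initial block: 7^3 = 343
step 1: project along z, AND mask (18/49) → |grid| = 126
step 2: project along y, AND mask (37/49) → |grid| = 95
step 3: project along x, AND mask (11/49) → |grid| = 24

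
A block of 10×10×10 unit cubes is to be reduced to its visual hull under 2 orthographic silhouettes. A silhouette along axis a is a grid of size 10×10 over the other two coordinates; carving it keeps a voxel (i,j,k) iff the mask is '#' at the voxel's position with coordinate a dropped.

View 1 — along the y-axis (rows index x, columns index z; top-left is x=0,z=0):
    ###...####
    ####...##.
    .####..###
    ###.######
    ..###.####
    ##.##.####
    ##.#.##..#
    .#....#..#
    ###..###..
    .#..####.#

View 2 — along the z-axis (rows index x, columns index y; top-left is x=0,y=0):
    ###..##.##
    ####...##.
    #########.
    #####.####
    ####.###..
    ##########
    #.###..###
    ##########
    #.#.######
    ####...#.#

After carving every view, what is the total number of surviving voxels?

start: 10×10×10 = 1000 voxels
after view 1 [y-axis, 65 of 100 cells solid] → remaining = 650
after view 2 [z-axis, 79 of 100 cells solid] → remaining = 514

voxel count = 514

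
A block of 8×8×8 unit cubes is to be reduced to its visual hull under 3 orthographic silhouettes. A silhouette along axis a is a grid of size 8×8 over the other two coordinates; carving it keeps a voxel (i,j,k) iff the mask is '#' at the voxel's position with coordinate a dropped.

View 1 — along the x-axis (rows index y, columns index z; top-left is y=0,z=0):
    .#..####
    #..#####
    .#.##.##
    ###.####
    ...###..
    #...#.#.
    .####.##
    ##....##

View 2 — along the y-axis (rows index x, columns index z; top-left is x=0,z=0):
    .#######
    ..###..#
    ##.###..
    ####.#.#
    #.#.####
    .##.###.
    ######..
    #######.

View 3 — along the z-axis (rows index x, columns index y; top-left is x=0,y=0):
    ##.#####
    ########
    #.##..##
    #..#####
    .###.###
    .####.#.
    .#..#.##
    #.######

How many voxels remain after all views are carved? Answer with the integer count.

start: 8×8×8 = 512 voxels
V1 x: intersect with YZ mask (39 set) -- 312 left
V2 y: intersect with XZ mask (46 set) -- 217 left
V3 z: intersect with XY mask (48 set) -- 164 left

voxel count = 164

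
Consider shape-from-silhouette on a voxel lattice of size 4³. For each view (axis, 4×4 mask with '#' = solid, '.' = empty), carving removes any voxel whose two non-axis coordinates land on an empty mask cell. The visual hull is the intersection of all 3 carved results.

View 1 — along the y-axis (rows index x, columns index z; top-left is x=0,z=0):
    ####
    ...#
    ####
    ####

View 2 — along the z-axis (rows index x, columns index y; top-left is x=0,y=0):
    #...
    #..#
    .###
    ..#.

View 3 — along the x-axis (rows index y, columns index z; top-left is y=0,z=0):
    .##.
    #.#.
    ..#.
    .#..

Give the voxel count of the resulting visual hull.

start: 4×4×4 = 64 voxels
carve view 1 (along y, XZ-mask fill 13/16): 52 voxels remain
carve view 2 (along z, XY-mask fill 7/16): 22 voxels remain
carve view 3 (along x, YZ-mask fill 6/16): 7 voxels remain

voxel count = 7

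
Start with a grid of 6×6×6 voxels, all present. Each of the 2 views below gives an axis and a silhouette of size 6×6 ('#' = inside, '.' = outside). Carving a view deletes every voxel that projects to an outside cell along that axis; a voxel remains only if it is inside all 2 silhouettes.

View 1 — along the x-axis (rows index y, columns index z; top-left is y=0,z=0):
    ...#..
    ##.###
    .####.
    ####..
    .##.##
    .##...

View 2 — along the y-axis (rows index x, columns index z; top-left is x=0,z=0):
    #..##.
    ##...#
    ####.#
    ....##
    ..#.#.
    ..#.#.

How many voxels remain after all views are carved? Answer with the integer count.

initial block: 6^3 = 216
step 1: project along x, AND mask (20/36) → |grid| = 120
step 2: project along y, AND mask (17/36) → |grid| = 54

54 voxels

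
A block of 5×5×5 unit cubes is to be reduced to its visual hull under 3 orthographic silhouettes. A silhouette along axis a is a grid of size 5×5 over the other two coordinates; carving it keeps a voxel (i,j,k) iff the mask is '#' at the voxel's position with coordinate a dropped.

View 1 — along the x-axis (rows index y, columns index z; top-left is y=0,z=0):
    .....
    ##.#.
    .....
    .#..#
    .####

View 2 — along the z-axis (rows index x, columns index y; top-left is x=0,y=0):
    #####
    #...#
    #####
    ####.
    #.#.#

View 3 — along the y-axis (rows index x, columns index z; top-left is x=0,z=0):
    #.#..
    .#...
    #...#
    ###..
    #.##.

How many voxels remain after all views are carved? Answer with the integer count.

|visual hull| = 11

initial block: 5^3 = 125
after view 1 [x-axis, 9 of 25 cells solid] → remaining = 45
after view 2 [z-axis, 19 of 25 cells solid] → remaining = 31
after view 3 [y-axis, 11 of 25 cells solid] → remaining = 11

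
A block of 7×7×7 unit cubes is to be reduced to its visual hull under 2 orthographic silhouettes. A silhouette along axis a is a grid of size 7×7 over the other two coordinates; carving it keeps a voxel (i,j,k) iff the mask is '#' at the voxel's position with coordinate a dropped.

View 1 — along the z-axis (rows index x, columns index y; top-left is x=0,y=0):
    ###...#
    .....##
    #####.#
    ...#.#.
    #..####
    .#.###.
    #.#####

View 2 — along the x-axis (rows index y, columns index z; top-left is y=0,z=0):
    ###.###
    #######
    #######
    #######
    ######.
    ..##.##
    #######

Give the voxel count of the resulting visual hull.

full grid |V| = 343
step 1: project along z, AND mask (29/49) → |grid| = 203
step 2: project along x, AND mask (44/49) → |grid| = 180

voxel count = 180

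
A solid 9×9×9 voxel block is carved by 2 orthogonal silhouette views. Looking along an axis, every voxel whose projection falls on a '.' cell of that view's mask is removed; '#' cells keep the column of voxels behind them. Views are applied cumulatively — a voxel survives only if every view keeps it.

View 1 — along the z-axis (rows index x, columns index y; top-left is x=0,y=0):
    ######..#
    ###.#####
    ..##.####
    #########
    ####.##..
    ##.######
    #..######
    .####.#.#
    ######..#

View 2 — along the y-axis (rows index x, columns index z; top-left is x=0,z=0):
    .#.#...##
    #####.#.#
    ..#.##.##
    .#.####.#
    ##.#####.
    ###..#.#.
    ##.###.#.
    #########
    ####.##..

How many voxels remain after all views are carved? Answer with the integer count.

start: 9×9×9 = 729 voxels
step 1: project along z, AND mask (64/81) → |grid| = 576
step 2: project along y, AND mask (55/81) → |grid| = 388

|visual hull| = 388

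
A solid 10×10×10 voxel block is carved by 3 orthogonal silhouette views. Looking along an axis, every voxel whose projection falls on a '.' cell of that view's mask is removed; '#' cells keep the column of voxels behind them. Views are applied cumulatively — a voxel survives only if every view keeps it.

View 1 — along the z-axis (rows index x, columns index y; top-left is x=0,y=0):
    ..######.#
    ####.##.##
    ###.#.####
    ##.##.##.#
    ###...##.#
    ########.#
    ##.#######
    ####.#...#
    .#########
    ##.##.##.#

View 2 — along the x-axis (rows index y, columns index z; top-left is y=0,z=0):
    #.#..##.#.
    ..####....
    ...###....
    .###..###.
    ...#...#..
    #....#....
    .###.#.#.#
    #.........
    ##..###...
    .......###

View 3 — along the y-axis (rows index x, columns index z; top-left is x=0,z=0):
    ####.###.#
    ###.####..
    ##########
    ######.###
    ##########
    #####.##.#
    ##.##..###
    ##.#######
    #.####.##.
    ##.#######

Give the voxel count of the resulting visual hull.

235 voxels

start: 10×10×10 = 1000 voxels
step 1: project along z, AND mask (76/100) → |grid| = 760
step 2: project along x, AND mask (37/100) → |grid| = 283
step 3: project along y, AND mask (84/100) → |grid| = 235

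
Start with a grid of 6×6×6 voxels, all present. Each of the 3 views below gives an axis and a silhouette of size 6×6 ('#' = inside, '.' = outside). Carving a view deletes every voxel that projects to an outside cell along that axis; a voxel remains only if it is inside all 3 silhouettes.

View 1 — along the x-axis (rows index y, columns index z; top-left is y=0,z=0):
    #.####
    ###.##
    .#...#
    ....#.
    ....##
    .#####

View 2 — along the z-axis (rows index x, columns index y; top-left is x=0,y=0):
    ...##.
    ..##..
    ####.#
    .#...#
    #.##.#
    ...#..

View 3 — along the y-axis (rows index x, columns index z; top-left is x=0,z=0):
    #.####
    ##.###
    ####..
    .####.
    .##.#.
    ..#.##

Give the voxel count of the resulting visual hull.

before carving: 216 voxels (6×6×6)
after view 1 [x-axis, 20 of 36 cells solid] → remaining = 120
after view 2 [z-axis, 16 of 36 cells solid] → remaining = 48
after view 3 [y-axis, 24 of 36 cells solid] → remaining = 31

31 voxels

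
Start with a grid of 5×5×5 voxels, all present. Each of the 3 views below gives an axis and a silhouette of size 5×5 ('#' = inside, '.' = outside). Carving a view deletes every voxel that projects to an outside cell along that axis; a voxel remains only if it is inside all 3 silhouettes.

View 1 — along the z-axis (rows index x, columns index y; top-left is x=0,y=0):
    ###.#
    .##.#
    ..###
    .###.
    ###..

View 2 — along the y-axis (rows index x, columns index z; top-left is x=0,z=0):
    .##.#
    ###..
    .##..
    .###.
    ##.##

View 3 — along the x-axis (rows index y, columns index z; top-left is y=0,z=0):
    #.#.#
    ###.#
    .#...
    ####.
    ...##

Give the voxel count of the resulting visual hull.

voxel count = 26

start: 5×5×5 = 125 voxels
carve view 1 (along z, XY-mask fill 16/25): 80 voxels remain
carve view 2 (along y, XZ-mask fill 15/25): 48 voxels remain
carve view 3 (along x, YZ-mask fill 14/25): 26 voxels remain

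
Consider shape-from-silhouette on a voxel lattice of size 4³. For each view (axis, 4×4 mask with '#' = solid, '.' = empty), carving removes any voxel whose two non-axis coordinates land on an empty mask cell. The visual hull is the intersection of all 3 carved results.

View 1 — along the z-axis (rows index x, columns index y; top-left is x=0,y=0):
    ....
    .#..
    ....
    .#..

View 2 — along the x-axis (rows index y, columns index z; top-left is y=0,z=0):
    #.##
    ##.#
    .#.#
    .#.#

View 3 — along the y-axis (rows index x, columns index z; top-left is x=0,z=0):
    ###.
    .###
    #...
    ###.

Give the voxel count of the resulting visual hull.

before carving: 64 voxels (4×4×4)
  1. axis=2 (XY plane), |mask|=2  ⇒  voxels=8
  2. axis=0 (YZ plane), |mask|=10  ⇒  voxels=6
  3. axis=1 (XZ plane), |mask|=10  ⇒  voxels=4

voxel count = 4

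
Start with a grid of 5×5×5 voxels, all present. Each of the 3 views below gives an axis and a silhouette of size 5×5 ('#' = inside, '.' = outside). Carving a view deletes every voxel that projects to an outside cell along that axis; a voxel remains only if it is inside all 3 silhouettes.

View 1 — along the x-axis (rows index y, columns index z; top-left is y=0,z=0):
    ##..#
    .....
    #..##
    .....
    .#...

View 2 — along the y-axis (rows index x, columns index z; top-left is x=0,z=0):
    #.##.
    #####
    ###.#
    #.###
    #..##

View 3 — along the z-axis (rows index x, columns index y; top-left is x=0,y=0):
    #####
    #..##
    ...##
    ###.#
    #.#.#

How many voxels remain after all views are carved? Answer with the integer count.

before carving: 125 voxels (5×5×5)
after view 1 [x-axis, 7 of 25 cells solid] → remaining = 35
after view 2 [y-axis, 19 of 25 cells solid] → remaining = 26
after view 3 [z-axis, 17 of 25 cells solid] → remaining = 18

remaining voxels: 18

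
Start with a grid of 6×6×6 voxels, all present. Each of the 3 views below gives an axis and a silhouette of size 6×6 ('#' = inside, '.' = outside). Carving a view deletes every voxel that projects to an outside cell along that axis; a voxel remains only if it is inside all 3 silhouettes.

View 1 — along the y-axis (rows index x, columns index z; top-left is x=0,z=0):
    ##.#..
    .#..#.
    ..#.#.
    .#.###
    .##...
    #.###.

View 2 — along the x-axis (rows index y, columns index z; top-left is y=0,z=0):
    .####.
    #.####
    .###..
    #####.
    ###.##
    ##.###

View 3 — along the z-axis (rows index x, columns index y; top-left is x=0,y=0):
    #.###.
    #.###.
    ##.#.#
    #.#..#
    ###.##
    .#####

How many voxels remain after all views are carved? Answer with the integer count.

56 voxels

initial block: 6^3 = 216
carve view 1 (along y, XZ-mask fill 17/36): 102 voxels remain
carve view 2 (along x, YZ-mask fill 27/36): 81 voxels remain
carve view 3 (along z, XY-mask fill 25/36): 56 voxels remain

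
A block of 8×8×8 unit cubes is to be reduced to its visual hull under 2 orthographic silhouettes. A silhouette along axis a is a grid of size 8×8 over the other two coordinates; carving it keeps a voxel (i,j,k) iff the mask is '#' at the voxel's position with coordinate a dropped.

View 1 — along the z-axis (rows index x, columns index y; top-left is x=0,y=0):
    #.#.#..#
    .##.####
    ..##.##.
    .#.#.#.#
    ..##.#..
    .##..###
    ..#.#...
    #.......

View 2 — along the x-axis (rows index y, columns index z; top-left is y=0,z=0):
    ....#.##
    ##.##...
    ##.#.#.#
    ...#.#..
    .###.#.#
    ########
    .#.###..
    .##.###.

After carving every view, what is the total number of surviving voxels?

full grid |V| = 512
step 1: project along z, AND mask (29/64) → |grid| = 232
step 2: project along x, AND mask (36/64) → |grid| = 141

|visual hull| = 141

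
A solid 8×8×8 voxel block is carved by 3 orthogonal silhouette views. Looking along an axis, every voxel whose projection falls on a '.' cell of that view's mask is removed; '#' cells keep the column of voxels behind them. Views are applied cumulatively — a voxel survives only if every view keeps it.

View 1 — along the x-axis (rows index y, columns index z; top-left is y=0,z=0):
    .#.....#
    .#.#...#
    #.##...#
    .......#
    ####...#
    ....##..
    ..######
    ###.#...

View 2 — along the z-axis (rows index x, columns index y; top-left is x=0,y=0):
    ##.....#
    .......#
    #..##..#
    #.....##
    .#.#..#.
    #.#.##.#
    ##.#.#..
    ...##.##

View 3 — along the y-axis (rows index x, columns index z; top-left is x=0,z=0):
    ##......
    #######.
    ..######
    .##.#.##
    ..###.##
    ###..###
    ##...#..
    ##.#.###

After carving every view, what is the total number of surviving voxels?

remaining voxels: 59

start: 8×8×8 = 512 voxels
V1 x: intersect with YZ mask (27 set) -- 216 left
V2 z: intersect with XY mask (27 set) -- 88 left
V3 y: intersect with XZ mask (40 set) -- 59 left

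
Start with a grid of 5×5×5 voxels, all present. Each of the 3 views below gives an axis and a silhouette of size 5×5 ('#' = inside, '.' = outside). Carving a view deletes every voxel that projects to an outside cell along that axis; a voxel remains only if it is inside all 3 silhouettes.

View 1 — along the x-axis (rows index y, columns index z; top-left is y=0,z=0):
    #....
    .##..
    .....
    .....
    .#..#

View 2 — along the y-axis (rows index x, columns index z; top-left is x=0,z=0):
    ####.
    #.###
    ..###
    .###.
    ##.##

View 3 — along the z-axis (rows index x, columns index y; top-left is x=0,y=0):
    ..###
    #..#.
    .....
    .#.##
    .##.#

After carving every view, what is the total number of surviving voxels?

8 voxels

start: 5×5×5 = 125 voxels
[1] x-view keeps 5 columns → grid now 25
[2] y-view keeps 18 columns → grid now 16
[3] z-view keeps 11 columns → grid now 8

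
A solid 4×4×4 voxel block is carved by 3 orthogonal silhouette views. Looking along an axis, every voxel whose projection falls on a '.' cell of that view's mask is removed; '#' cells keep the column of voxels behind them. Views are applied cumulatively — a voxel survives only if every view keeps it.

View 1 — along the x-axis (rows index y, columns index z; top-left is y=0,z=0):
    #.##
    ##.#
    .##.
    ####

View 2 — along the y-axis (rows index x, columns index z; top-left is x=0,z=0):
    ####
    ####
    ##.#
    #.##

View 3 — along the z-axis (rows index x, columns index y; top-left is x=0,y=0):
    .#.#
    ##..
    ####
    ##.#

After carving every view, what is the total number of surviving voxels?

full grid |V| = 64
step 1: project along x, AND mask (12/16) → |grid| = 48
step 2: project along y, AND mask (14/16) → |grid| = 42
step 3: project along z, AND mask (11/16) → |grid| = 30

voxel count = 30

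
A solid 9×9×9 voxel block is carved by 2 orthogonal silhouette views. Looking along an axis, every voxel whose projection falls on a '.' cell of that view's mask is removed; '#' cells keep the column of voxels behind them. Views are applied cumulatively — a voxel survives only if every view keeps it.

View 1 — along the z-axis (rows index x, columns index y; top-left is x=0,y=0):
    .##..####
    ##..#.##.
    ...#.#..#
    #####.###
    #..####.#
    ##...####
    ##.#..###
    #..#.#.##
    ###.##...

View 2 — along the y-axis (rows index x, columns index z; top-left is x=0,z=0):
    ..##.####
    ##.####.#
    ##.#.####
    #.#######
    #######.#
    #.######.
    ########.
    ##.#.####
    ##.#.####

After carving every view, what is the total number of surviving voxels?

full grid |V| = 729
after view 1 [z-axis, 50 of 81 cells solid] → remaining = 450
after view 2 [y-axis, 65 of 81 cells solid] → remaining = 364

|visual hull| = 364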